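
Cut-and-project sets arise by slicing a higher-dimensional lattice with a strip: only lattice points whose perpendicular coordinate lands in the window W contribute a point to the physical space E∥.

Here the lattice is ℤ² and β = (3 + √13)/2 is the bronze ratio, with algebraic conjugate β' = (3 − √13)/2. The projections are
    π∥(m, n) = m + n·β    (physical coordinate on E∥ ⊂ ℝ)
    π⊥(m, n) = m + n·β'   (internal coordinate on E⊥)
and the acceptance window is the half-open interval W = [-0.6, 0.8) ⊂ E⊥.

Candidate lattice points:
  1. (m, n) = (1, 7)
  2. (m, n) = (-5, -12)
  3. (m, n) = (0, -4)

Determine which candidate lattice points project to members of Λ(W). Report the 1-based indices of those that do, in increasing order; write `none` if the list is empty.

none

β' = (3−√13)/2 ≈ -0.30278.
[1] lift (1,7): star map gives -1.11943; window check -0.6 ≤ -1.11943 < 0.8 is false → out
[2] lift (-5,-12): star map gives -1.36669; window check -0.6 ≤ -1.36669 < 0.8 is false → out
[3] lift (0,-4): star map gives 1.21110; window check -0.6 ≤ 1.21110 < 0.8 is false → out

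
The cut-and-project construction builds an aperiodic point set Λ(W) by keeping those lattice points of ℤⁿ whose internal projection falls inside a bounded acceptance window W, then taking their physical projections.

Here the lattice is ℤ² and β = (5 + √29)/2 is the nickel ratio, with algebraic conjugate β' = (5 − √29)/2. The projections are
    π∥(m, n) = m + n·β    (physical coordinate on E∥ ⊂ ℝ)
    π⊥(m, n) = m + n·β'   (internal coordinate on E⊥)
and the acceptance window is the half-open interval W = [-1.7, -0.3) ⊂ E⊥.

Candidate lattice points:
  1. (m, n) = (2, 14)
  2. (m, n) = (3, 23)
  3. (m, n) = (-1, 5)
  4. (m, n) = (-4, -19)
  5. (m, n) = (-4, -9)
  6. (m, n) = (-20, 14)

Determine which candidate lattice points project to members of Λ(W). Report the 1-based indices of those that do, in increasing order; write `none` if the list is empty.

β' = (5−√29)/2 ≈ -0.19258.
candidate 1: (m,n)=(2,14) → π∥ = 2+14·β ≈ 74.69615, π⊥ = 2+14·β' ≈ -0.69615 ∈ [-1.7, -0.3) ⇒ IN Λ
candidate 2: (m,n)=(3,23) → π∥ = 3+23·β ≈ 122.42940, π⊥ = 3+23·β' ≈ -1.42940 ∈ [-1.7, -0.3) ⇒ IN Λ
candidate 3: (m,n)=(-1,5) → π∥ = -1+5·β ≈ 24.96291, π⊥ = -1+5·β' ≈ -1.96291 ∉ [-1.7, -0.3) ⇒ out
candidate 4: (m,n)=(-4,-19) → π∥ = -4-19·β ≈ -102.65907, π⊥ = -4-19·β' ≈ -0.34093 ∈ [-1.7, -0.3) ⇒ IN Λ
candidate 5: (m,n)=(-4,-9) → π∥ = -4-9·β ≈ -50.73324, π⊥ = -4-9·β' ≈ -2.26676 ∉ [-1.7, -0.3) ⇒ out
candidate 6: (m,n)=(-20,14) → π∥ = -20+14·β ≈ 52.69615, π⊥ = -20+14·β' ≈ -22.69615 ∉ [-1.7, -0.3) ⇒ out

1, 2, 4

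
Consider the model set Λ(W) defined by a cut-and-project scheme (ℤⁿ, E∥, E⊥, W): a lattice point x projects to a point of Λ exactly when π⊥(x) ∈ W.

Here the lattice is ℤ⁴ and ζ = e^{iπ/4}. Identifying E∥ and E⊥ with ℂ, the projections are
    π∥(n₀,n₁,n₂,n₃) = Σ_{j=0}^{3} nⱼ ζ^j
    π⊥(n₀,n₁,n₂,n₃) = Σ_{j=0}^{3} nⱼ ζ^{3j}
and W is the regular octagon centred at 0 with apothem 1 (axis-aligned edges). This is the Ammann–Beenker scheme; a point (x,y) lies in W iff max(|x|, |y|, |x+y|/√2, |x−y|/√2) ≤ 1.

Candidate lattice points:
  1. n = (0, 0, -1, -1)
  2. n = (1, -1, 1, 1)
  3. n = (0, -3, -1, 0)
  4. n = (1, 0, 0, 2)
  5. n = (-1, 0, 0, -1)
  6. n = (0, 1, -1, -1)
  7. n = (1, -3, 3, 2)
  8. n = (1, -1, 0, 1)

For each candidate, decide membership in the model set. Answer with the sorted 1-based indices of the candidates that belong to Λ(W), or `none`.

With ζ = e^{iπ/4} the internal vectors are ζ^0,ζ^3,ζ^6,ζ^9.
candidate 1: n = (0, 0, -1, -1) → π⊥ ≈ (-0.70711, +0.29289); max(|x|,|y|,|x±y|/√2) = 0.70711 ≤ 1 ⇒ ∈ W
candidate 2: n = (1, -1, 1, 1) → π⊥ ≈ (+2.41421, -1.00000); max(|x|,|y|,|x±y|/√2) = 2.41421 > 1 ⇒ ∉ W
candidate 3: n = (0, -3, -1, 0) → π⊥ ≈ (+2.12132, -1.12132); max(|x|,|y|,|x±y|/√2) = 2.29289 > 1 ⇒ ∉ W
candidate 4: n = (1, 0, 0, 2) → π⊥ ≈ (+2.41421, +1.41421); max(|x|,|y|,|x±y|/√2) = 2.70711 > 1 ⇒ ∉ W
candidate 5: n = (-1, 0, 0, -1) → π⊥ ≈ (-1.70711, -0.70711); max(|x|,|y|,|x±y|/√2) = 1.70711 > 1 ⇒ ∉ W
candidate 6: n = (0, 1, -1, -1) → π⊥ ≈ (-1.41421, +1.00000); max(|x|,|y|,|x±y|/√2) = 1.70711 > 1 ⇒ ∉ W
candidate 7: n = (1, -3, 3, 2) → π⊥ ≈ (+4.53553, -3.70711); max(|x|,|y|,|x±y|/√2) = 5.82843 > 1 ⇒ ∉ W
candidate 8: n = (1, -1, 0, 1) → π⊥ ≈ (+2.41421, +0.00000); max(|x|,|y|,|x±y|/√2) = 2.41421 > 1 ⇒ ∉ W

1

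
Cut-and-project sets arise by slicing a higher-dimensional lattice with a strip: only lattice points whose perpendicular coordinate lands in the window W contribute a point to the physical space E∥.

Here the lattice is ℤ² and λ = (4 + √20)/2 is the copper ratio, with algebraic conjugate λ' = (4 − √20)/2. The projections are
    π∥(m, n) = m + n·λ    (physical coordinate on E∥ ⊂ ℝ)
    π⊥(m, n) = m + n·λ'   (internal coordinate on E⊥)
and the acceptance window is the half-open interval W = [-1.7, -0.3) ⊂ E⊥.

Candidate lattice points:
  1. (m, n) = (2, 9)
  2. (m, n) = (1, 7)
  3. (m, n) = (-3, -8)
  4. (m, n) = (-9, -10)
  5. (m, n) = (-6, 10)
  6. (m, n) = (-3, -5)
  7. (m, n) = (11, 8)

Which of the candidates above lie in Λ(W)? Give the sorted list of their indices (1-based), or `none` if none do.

2, 3

λ' = (4−√20)/2 ≈ -0.23607.
[1] lift (2,9): star map gives -0.12461; window check -1.7 ≤ -0.12461 < -0.3 is false → out
[2] lift (1,7): star map gives -0.65248; window check -1.7 ≤ -0.65248 < -0.3 is true → IN Λ
[3] lift (-3,-8): star map gives -1.11146; window check -1.7 ≤ -1.11146 < -0.3 is true → IN Λ
[4] lift (-9,-10): star map gives -6.63932; window check -1.7 ≤ -6.63932 < -0.3 is false → out
[5] lift (-6,10): star map gives -8.36068; window check -1.7 ≤ -8.36068 < -0.3 is false → out
[6] lift (-3,-5): star map gives -1.81966; window check -1.7 ≤ -1.81966 < -0.3 is false → out
[7] lift (11,8): star map gives 9.11146; window check -1.7 ≤ 9.11146 < -0.3 is false → out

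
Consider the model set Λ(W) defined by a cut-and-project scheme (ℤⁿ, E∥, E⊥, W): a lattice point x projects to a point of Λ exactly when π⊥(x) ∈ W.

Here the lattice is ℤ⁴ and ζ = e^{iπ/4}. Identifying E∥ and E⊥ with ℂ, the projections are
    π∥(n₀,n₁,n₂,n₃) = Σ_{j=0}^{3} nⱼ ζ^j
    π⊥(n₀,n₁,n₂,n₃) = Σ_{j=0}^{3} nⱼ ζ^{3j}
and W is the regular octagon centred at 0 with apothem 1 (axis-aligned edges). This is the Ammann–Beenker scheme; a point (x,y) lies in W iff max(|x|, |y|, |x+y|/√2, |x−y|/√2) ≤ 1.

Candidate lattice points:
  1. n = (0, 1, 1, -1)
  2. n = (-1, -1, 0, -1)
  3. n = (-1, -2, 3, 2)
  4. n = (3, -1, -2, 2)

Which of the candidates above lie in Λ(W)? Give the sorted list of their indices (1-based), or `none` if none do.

none

With ζ = e^{iπ/4} the internal vectors are ζ^0,ζ^3,ζ^6,ζ^9.
#1 (0, 1, 1, -1): internal (-1.414214, -1.000000); octagon support 1.707107 vs apothem 1 → ∉ W
#2 (-1, -1, 0, -1): internal (-1.000000, -1.414214); octagon support 1.707107 vs apothem 1 → ∉ W
#3 (-1, -2, 3, 2): internal (1.828427, -3.000000); octagon support 3.414214 vs apothem 1 → ∉ W
#4 (3, -1, -2, 2): internal (5.121320, 2.707107); octagon support 5.535534 vs apothem 1 → ∉ W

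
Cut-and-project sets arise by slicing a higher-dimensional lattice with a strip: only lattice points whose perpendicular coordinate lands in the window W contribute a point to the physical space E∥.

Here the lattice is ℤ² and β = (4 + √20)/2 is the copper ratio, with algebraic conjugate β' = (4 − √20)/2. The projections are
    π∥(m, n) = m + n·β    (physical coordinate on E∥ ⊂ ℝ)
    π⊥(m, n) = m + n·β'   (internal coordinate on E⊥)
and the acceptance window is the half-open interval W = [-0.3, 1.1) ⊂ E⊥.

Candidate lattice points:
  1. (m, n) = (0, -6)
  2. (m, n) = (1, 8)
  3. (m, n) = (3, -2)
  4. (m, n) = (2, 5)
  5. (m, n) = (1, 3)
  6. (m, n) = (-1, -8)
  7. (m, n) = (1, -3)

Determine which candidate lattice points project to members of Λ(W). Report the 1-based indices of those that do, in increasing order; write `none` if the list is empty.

4, 5, 6

Numerically β ≈ 4.236068 and β' = −1/β ≈ -0.236068.
[1] lift (0,-6): star map gives 1.416408; window check -0.3 ≤ 1.416408 < 1.1 is false → out
[2] lift (1,8): star map gives -0.888544; window check -0.3 ≤ -0.888544 < 1.1 is false → out
[3] lift (3,-2): star map gives 3.472136; window check -0.3 ≤ 3.472136 < 1.1 is false → out
[4] lift (2,5): star map gives 0.819660; window check -0.3 ≤ 0.819660 < 1.1 is true → IN Λ
[5] lift (1,3): star map gives 0.291796; window check -0.3 ≤ 0.291796 < 1.1 is true → IN Λ
[6] lift (-1,-8): star map gives 0.888544; window check -0.3 ≤ 0.888544 < 1.1 is true → IN Λ
[7] lift (1,-3): star map gives 1.708204; window check -0.3 ≤ 1.708204 < 1.1 is false → out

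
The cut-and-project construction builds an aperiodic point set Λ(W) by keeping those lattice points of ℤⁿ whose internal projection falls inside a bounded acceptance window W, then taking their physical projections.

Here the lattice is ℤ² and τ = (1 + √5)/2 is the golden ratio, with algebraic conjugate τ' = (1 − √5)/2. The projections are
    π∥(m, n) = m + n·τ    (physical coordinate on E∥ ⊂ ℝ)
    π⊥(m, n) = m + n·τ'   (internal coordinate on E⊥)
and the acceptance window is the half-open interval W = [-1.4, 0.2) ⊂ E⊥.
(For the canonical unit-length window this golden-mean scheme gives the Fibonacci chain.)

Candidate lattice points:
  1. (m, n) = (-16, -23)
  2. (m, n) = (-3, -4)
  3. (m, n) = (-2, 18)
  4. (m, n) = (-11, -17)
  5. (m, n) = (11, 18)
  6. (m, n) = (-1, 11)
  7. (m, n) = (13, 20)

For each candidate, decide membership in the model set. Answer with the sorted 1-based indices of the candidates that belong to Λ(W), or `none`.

τ' = (1−√5)/2 ≈ -0.6180.
[1] lift (-16,-23): star map gives -1.7852; window check -1.4 ≤ -1.7852 < 0.2 is false → out
[2] lift (-3,-4): star map gives -0.5279; window check -1.4 ≤ -0.5279 < 0.2 is true → IN Λ
[3] lift (-2,18): star map gives -13.1246; window check -1.4 ≤ -13.1246 < 0.2 is false → out
[4] lift (-11,-17): star map gives -0.4934; window check -1.4 ≤ -0.4934 < 0.2 is true → IN Λ
[5] lift (11,18): star map gives -0.1246; window check -1.4 ≤ -0.1246 < 0.2 is true → IN Λ
[6] lift (-1,11): star map gives -7.7984; window check -1.4 ≤ -7.7984 < 0.2 is false → out
[7] lift (13,20): star map gives 0.6393; window check -1.4 ≤ 0.6393 < 0.2 is false → out

2, 4, 5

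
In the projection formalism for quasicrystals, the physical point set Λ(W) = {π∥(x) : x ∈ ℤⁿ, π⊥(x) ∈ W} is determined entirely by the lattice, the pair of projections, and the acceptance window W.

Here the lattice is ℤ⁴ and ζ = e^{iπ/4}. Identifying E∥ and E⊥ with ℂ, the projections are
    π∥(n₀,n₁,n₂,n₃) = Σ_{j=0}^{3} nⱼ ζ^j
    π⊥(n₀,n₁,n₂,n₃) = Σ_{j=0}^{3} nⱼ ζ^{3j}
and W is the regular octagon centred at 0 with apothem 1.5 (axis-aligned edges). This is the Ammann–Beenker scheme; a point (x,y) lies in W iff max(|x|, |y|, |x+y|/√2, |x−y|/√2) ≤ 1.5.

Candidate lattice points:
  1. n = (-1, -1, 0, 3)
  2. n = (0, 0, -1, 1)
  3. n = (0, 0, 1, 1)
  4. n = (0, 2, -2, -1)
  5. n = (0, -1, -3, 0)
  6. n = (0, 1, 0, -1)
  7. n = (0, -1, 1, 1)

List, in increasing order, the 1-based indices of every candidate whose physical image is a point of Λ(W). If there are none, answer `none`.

With ζ = e^{iπ/4} the internal vectors are ζ^0,ζ^3,ζ^6,ζ^9.
candidate 1: n = (-1, -1, 0, 3) → π⊥ ≈ (+1.8284, +1.4142); max(|x|,|y|,|x±y|/√2) = 2.2929 > 1.5 ⇒ ∉ W
candidate 2: n = (0, 0, -1, 1) → π⊥ ≈ (+0.7071, +1.7071); max(|x|,|y|,|x±y|/√2) = 1.7071 > 1.5 ⇒ ∉ W
candidate 3: n = (0, 0, 1, 1) → π⊥ ≈ (+0.7071, -0.2929); max(|x|,|y|,|x±y|/√2) = 0.7071 ≤ 1.5 ⇒ ∈ W
candidate 4: n = (0, 2, -2, -1) → π⊥ ≈ (-2.1213, +2.7071); max(|x|,|y|,|x±y|/√2) = 3.4142 > 1.5 ⇒ ∉ W
candidate 5: n = (0, -1, -3, 0) → π⊥ ≈ (+0.7071, +2.2929); max(|x|,|y|,|x±y|/√2) = 2.2929 > 1.5 ⇒ ∉ W
candidate 6: n = (0, 1, 0, -1) → π⊥ ≈ (-1.4142, +0.0000); max(|x|,|y|,|x±y|/√2) = 1.4142 ≤ 1.5 ⇒ ∈ W
candidate 7: n = (0, -1, 1, 1) → π⊥ ≈ (+1.4142, -1.0000); max(|x|,|y|,|x±y|/√2) = 1.7071 > 1.5 ⇒ ∉ W

3, 6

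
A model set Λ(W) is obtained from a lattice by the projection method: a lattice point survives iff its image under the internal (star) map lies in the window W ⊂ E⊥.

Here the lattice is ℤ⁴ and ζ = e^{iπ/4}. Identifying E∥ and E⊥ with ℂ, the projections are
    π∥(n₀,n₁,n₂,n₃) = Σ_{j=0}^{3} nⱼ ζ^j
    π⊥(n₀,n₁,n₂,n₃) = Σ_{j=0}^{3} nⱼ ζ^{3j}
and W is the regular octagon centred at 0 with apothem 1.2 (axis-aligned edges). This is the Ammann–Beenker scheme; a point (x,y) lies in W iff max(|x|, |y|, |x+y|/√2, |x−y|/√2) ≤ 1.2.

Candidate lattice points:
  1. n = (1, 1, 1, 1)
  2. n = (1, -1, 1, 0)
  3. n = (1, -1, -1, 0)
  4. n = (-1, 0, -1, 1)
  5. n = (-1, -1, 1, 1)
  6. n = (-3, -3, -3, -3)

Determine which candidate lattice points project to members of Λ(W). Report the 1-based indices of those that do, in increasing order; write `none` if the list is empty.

π⊥(n) = n₀ + n₁ζ³ + n₂ζ⁶ + n₃ζ⁹ where ζ = e^{iπ/4}.
#1 (1, 1, 1, 1): internal (1.00000, 0.41421); octagon support 1.00000 vs apothem 1.2 → ∈ W
#2 (1, -1, 1, 0): internal (1.70711, -1.70711); octagon support 2.41421 vs apothem 1.2 → ∉ W
#3 (1, -1, -1, 0): internal (1.70711, 0.29289); octagon support 1.70711 vs apothem 1.2 → ∉ W
#4 (-1, 0, -1, 1): internal (-0.29289, 1.70711); octagon support 1.70711 vs apothem 1.2 → ∉ W
#5 (-1, -1, 1, 1): internal (0.41421, -1.00000); octagon support 1.00000 vs apothem 1.2 → ∈ W
#6 (-3, -3, -3, -3): internal (-3.00000, -1.24264); octagon support 3.00000 vs apothem 1.2 → ∉ W

1, 5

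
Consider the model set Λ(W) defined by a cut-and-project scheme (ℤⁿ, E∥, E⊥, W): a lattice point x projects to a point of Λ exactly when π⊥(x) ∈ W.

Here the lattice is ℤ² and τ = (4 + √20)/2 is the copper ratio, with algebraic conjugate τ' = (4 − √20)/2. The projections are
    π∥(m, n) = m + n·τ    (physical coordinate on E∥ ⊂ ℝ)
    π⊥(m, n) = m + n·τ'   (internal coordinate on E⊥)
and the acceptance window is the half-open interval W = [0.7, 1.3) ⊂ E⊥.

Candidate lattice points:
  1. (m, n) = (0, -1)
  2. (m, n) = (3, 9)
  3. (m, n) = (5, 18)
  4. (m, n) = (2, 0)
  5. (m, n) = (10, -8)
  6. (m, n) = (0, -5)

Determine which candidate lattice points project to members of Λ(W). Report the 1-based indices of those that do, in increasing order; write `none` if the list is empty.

2, 3, 6

τ' = (4−√20)/2 ≈ -0.236068.
#1 (0,-1): internal coord 0 + (-1)·τ' = +0.236068; +0.236068 ∉ [0.7, 1.3) → out
#2 (3,9): internal coord 3 + (9)·τ' = +0.875388; +0.875388 ∈ [0.7, 1.3) → IN Λ
#3 (5,18): internal coord 5 + (18)·τ' = +0.750776; +0.750776 ∈ [0.7, 1.3) → IN Λ
#4 (2,0): internal coord 2 + (0)·τ' = +2.000000; +2.000000 ∉ [0.7, 1.3) → out
#5 (10,-8): internal coord 10 + (-8)·τ' = +11.888544; +11.888544 ∉ [0.7, 1.3) → out
#6 (0,-5): internal coord 0 + (-5)·τ' = +1.180340; +1.180340 ∈ [0.7, 1.3) → IN Λ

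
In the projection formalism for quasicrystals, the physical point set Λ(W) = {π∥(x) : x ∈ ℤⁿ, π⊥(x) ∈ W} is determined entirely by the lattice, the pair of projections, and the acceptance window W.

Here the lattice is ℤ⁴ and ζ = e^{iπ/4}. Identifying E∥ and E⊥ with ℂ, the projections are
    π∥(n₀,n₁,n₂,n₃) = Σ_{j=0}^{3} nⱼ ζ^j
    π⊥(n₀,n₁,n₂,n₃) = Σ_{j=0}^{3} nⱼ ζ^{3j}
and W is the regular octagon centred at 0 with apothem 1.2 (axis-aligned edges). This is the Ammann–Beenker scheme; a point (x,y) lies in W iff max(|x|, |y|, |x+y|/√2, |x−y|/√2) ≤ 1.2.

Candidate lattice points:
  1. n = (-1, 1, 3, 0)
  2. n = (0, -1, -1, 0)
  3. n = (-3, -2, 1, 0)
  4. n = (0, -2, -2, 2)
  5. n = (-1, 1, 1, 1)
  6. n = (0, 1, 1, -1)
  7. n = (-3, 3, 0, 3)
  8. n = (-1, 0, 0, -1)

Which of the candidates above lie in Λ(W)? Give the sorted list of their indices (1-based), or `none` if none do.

π⊥(n) = n₀ + n₁ζ³ + n₂ζ⁶ + n₃ζ⁹ where ζ = e^{iπ/4}.
candidate 1: n = (-1, 1, 3, 0) → π⊥ ≈ (-1.707107, -2.292893); max(|x|,|y|,|x±y|/√2) = 2.828427 > 1.2 ⇒ ∉ W
candidate 2: n = (0, -1, -1, 0) → π⊥ ≈ (+0.707107, +0.292893); max(|x|,|y|,|x±y|/√2) = 0.707107 ≤ 1.2 ⇒ ∈ W
candidate 3: n = (-3, -2, 1, 0) → π⊥ ≈ (-1.585786, -2.414214); max(|x|,|y|,|x±y|/√2) = 2.828427 > 1.2 ⇒ ∉ W
candidate 4: n = (0, -2, -2, 2) → π⊥ ≈ (+2.828427, +2.000000); max(|x|,|y|,|x±y|/√2) = 3.414214 > 1.2 ⇒ ∉ W
candidate 5: n = (-1, 1, 1, 1) → π⊥ ≈ (-1.000000, +0.414214); max(|x|,|y|,|x±y|/√2) = 1.000000 ≤ 1.2 ⇒ ∈ W
candidate 6: n = (0, 1, 1, -1) → π⊥ ≈ (-1.414214, -1.000000); max(|x|,|y|,|x±y|/√2) = 1.707107 > 1.2 ⇒ ∉ W
candidate 7: n = (-3, 3, 0, 3) → π⊥ ≈ (-3.000000, +4.242641); max(|x|,|y|,|x±y|/√2) = 5.121320 > 1.2 ⇒ ∉ W
candidate 8: n = (-1, 0, 0, -1) → π⊥ ≈ (-1.707107, -0.707107); max(|x|,|y|,|x±y|/√2) = 1.707107 > 1.2 ⇒ ∉ W

2, 5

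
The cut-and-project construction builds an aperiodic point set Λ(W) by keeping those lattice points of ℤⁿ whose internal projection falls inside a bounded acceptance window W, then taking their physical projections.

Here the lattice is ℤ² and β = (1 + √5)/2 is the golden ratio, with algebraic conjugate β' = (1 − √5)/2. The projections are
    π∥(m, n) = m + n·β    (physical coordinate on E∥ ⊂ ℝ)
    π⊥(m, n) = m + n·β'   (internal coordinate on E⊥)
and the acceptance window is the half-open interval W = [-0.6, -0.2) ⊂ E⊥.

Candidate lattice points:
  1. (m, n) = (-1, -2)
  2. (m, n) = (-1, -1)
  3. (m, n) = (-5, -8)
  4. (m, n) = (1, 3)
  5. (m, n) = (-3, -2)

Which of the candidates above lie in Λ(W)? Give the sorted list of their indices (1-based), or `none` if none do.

β' = (1−√5)/2 ≈ -0.6180.
#1 (-1,-2): internal coord -1 + (-2)·β' = +0.2361; +0.2361 ∉ [-0.6, -0.2) → out
#2 (-1,-1): internal coord -1 + (-1)·β' = -0.3820; -0.3820 ∈ [-0.6, -0.2) → IN Λ
#3 (-5,-8): internal coord -5 + (-8)·β' = -0.0557; -0.0557 ∉ [-0.6, -0.2) → out
#4 (1,3): internal coord 1 + (3)·β' = -0.8541; -0.8541 ∉ [-0.6, -0.2) → out
#5 (-3,-2): internal coord -3 + (-2)·β' = -1.7639; -1.7639 ∉ [-0.6, -0.2) → out

2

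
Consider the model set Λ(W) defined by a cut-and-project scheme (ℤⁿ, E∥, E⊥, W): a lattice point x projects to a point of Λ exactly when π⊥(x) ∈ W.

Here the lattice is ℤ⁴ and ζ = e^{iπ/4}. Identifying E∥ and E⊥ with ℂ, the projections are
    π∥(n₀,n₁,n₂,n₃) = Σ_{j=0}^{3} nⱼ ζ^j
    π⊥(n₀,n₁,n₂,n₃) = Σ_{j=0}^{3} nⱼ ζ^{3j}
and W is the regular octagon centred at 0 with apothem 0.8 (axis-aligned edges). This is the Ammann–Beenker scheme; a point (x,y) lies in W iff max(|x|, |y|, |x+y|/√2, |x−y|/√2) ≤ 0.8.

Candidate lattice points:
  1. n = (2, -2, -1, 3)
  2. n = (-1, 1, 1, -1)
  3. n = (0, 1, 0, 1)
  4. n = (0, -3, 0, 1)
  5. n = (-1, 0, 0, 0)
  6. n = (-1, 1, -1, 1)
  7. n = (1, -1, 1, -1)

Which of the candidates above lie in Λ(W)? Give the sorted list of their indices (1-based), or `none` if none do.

none

Internal map: ζ^{3j} for j=0..3 gives (1,0), (−√2/2,√2/2), (0,−1), (√2/2,√2/2).
#1 (2, -2, -1, 3): internal (5.535534, 1.707107); octagon support 5.535534 vs apothem 0.8 → ∉ W
#2 (-1, 1, 1, -1): internal (-2.414214, -1.000000); octagon support 2.414214 vs apothem 0.8 → ∉ W
#3 (0, 1, 0, 1): internal (0.000000, 1.414214); octagon support 1.414214 vs apothem 0.8 → ∉ W
#4 (0, -3, 0, 1): internal (2.828427, -1.414214); octagon support 3.000000 vs apothem 0.8 → ∉ W
#5 (-1, 0, 0, 0): internal (-1.000000, 0.000000); octagon support 1.000000 vs apothem 0.8 → ∉ W
#6 (-1, 1, -1, 1): internal (-1.000000, 2.414214); octagon support 2.414214 vs apothem 0.8 → ∉ W
#7 (1, -1, 1, -1): internal (1.000000, -2.414214); octagon support 2.414214 vs apothem 0.8 → ∉ W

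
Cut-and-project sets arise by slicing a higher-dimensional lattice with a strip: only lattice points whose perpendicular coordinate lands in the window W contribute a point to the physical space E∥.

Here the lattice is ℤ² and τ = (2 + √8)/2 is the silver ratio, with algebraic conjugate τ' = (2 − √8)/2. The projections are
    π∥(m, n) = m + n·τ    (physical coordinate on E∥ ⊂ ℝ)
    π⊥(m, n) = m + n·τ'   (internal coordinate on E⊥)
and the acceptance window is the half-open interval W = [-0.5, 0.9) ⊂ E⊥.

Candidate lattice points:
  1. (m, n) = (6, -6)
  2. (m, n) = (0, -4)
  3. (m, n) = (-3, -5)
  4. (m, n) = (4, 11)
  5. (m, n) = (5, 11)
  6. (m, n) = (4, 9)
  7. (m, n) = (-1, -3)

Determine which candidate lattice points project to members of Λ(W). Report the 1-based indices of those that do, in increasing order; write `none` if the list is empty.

Compute τ' = (2−√8)/2 = -0.41421, so π⊥(m,n) = m -0.41421·n.
#1 (6,-6): internal coord 6 + (-6)·τ' = +8.48528; +8.48528 ∉ [-0.5, 0.9) → out
#2 (0,-4): internal coord 0 + (-4)·τ' = +1.65685; +1.65685 ∉ [-0.5, 0.9) → out
#3 (-3,-5): internal coord -3 + (-5)·τ' = -0.92893; -0.92893 ∉ [-0.5, 0.9) → out
#4 (4,11): internal coord 4 + (11)·τ' = -0.55635; -0.55635 ∉ [-0.5, 0.9) → out
#5 (5,11): internal coord 5 + (11)·τ' = +0.44365; +0.44365 ∈ [-0.5, 0.9) → IN Λ
#6 (4,9): internal coord 4 + (9)·τ' = +0.27208; +0.27208 ∈ [-0.5, 0.9) → IN Λ
#7 (-1,-3): internal coord -1 + (-3)·τ' = +0.24264; +0.24264 ∈ [-0.5, 0.9) → IN Λ

5, 6, 7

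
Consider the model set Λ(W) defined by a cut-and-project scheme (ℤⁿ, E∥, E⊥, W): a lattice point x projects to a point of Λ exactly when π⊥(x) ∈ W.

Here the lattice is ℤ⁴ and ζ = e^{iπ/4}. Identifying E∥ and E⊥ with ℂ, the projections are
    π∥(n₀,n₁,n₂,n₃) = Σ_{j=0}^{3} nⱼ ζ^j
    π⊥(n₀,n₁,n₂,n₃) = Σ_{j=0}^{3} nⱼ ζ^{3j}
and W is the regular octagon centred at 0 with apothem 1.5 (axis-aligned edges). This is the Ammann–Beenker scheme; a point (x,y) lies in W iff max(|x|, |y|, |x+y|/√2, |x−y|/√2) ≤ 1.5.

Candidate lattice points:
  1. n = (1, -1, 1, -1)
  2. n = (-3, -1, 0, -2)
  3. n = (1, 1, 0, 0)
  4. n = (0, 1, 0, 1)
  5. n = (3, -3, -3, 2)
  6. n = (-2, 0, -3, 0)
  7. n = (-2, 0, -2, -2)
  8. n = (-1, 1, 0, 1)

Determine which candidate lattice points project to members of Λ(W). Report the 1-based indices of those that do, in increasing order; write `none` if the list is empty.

With ζ = e^{iπ/4} the internal vectors are ζ^0,ζ^3,ζ^6,ζ^9.
#1 (1, -1, 1, -1): internal (1.00000, -2.41421); octagon support 2.41421 vs apothem 1.5 → ∉ W
#2 (-3, -1, 0, -2): internal (-3.70711, -2.12132); octagon support 4.12132 vs apothem 1.5 → ∉ W
#3 (1, 1, 0, 0): internal (0.29289, 0.70711); octagon support 0.70711 vs apothem 1.5 → ∈ W
#4 (0, 1, 0, 1): internal (0.00000, 1.41421); octagon support 1.41421 vs apothem 1.5 → ∈ W
#5 (3, -3, -3, 2): internal (6.53553, 2.29289); octagon support 6.53553 vs apothem 1.5 → ∉ W
#6 (-2, 0, -3, 0): internal (-2.00000, 3.00000); octagon support 3.53553 vs apothem 1.5 → ∉ W
#7 (-2, 0, -2, -2): internal (-3.41421, 0.58579); octagon support 3.41421 vs apothem 1.5 → ∉ W
#8 (-1, 1, 0, 1): internal (-1.00000, 1.41421); octagon support 1.70711 vs apothem 1.5 → ∉ W

3, 4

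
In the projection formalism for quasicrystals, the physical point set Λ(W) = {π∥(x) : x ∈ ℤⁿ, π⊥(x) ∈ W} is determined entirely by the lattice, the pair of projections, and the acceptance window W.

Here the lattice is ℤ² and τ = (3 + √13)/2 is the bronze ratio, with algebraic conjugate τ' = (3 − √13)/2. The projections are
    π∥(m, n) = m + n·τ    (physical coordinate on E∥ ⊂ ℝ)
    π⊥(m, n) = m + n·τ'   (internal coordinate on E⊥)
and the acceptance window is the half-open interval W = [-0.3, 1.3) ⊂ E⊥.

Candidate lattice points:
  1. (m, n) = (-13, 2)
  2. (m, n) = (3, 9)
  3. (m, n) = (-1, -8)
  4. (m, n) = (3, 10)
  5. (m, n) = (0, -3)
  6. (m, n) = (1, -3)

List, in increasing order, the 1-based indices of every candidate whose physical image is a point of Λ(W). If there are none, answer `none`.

2, 4, 5

Compute τ' = (3−√13)/2 = -0.302776, so π⊥(m,n) = m -0.302776·n.
[1] lift (-13,2): star map gives -13.605551; window check -0.3 ≤ -13.605551 < 1.3 is false → out
[2] lift (3,9): star map gives 0.275019; window check -0.3 ≤ 0.275019 < 1.3 is true → IN Λ
[3] lift (-1,-8): star map gives 1.422205; window check -0.3 ≤ 1.422205 < 1.3 is false → out
[4] lift (3,10): star map gives -0.027756; window check -0.3 ≤ -0.027756 < 1.3 is true → IN Λ
[5] lift (0,-3): star map gives 0.908327; window check -0.3 ≤ 0.908327 < 1.3 is true → IN Λ
[6] lift (1,-3): star map gives 1.908327; window check -0.3 ≤ 1.908327 < 1.3 is false → out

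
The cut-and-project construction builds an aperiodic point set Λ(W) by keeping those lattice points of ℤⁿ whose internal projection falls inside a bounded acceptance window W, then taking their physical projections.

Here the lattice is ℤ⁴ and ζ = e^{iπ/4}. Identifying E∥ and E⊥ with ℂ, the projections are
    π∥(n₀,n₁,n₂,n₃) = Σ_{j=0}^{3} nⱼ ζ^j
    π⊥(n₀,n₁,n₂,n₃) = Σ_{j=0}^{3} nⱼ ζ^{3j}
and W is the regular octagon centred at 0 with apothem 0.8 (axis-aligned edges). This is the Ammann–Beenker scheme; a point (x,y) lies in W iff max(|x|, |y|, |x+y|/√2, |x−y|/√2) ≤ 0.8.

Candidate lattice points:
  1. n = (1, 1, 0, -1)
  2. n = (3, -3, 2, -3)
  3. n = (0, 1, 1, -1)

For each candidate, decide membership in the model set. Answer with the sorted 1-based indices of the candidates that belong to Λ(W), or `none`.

With ζ = e^{iπ/4} the internal vectors are ζ^0,ζ^3,ζ^6,ζ^9.
#1 (1, 1, 0, -1): internal (-0.41421, 0.00000); octagon support 0.41421 vs apothem 0.8 → ∈ W
#2 (3, -3, 2, -3): internal (3.00000, -6.24264); octagon support 6.53553 vs apothem 0.8 → ∉ W
#3 (0, 1, 1, -1): internal (-1.41421, -1.00000); octagon support 1.70711 vs apothem 0.8 → ∉ W

1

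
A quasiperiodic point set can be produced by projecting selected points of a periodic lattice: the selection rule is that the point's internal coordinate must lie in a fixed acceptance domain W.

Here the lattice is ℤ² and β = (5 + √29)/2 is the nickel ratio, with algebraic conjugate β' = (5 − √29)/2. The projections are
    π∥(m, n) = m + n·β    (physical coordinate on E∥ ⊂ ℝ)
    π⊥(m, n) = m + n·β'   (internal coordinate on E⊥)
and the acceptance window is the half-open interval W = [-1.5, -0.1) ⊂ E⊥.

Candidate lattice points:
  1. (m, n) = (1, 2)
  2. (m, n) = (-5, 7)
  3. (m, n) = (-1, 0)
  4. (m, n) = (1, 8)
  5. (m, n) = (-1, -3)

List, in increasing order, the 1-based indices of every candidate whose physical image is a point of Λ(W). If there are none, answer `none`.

3, 4, 5

Compute β' = (5−√29)/2 = -0.192582, so π⊥(m,n) = m -0.192582·n.
[1] lift (1,2): star map gives 0.614835; window check -1.5 ≤ 0.614835 < -0.1 is false → out
[2] lift (-5,7): star map gives -6.348077; window check -1.5 ≤ -6.348077 < -0.1 is false → out
[3] lift (-1,0): star map gives -1.000000; window check -1.5 ≤ -1.000000 < -0.1 is true → IN Λ
[4] lift (1,8): star map gives -0.540659; window check -1.5 ≤ -0.540659 < -0.1 is true → IN Λ
[5] lift (-1,-3): star map gives -0.422253; window check -1.5 ≤ -0.422253 < -0.1 is true → IN Λ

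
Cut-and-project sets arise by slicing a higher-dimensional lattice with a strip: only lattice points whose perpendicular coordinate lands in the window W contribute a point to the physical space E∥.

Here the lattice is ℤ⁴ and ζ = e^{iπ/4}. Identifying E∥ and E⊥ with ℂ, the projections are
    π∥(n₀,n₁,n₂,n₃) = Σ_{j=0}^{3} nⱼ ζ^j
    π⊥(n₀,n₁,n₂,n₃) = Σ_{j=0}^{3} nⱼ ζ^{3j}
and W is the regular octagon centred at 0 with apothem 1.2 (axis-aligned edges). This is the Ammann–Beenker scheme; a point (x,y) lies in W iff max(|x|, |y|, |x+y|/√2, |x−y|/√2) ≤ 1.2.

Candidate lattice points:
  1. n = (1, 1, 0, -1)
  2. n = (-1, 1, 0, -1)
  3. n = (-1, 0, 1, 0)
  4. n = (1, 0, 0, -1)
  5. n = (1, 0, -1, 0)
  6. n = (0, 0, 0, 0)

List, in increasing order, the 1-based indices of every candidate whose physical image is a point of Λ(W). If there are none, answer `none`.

π⊥(n) = n₀ + n₁ζ³ + n₂ζ⁶ + n₃ζ⁹ where ζ = e^{iπ/4}.
#1 (1, 1, 0, -1): internal (-0.414214, 0.000000); octagon support 0.414214 vs apothem 1.2 → ∈ W
#2 (-1, 1, 0, -1): internal (-2.414214, 0.000000); octagon support 2.414214 vs apothem 1.2 → ∉ W
#3 (-1, 0, 1, 0): internal (-1.000000, -1.000000); octagon support 1.414214 vs apothem 1.2 → ∉ W
#4 (1, 0, 0, -1): internal (0.292893, -0.707107); octagon support 0.707107 vs apothem 1.2 → ∈ W
#5 (1, 0, -1, 0): internal (1.000000, 1.000000); octagon support 1.414214 vs apothem 1.2 → ∉ W
#6 (0, 0, 0, 0): internal (0.000000, 0.000000); octagon support 0.000000 vs apothem 1.2 → ∈ W

1, 4, 6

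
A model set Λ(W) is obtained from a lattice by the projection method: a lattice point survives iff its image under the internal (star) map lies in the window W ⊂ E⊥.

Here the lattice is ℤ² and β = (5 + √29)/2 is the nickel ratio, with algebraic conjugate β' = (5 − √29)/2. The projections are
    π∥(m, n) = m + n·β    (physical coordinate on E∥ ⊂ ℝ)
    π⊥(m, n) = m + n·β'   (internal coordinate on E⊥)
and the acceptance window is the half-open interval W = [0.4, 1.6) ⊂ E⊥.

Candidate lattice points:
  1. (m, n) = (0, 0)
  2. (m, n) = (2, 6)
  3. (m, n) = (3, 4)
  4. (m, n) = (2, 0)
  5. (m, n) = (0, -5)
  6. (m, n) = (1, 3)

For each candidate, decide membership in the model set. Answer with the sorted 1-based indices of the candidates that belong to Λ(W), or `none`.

Compute β' = (5−√29)/2 = -0.19258, so π⊥(m,n) = m -0.19258·n.
candidate 1: (m,n)=(0,0) → π∥ = 0+0·β ≈ 0.00000, π⊥ = 0+0·β' ≈ 0.00000 ∉ [0.4, 1.6) ⇒ out
candidate 2: (m,n)=(2,6) → π∥ = 2+6·β ≈ 33.15549, π⊥ = 2+6·β' ≈ 0.84451 ∈ [0.4, 1.6) ⇒ IN Λ
candidate 3: (m,n)=(3,4) → π∥ = 3+4·β ≈ 23.77033, π⊥ = 3+4·β' ≈ 2.22967 ∉ [0.4, 1.6) ⇒ out
candidate 4: (m,n)=(2,0) → π∥ = 2+0·β ≈ 2.00000, π⊥ = 2+0·β' ≈ 2.00000 ∉ [0.4, 1.6) ⇒ out
candidate 5: (m,n)=(0,-5) → π∥ = 0-5·β ≈ -25.96291, π⊥ = 0-5·β' ≈ 0.96291 ∈ [0.4, 1.6) ⇒ IN Λ
candidate 6: (m,n)=(1,3) → π∥ = 1+3·β ≈ 16.57775, π⊥ = 1+3·β' ≈ 0.42225 ∈ [0.4, 1.6) ⇒ IN Λ

2, 5, 6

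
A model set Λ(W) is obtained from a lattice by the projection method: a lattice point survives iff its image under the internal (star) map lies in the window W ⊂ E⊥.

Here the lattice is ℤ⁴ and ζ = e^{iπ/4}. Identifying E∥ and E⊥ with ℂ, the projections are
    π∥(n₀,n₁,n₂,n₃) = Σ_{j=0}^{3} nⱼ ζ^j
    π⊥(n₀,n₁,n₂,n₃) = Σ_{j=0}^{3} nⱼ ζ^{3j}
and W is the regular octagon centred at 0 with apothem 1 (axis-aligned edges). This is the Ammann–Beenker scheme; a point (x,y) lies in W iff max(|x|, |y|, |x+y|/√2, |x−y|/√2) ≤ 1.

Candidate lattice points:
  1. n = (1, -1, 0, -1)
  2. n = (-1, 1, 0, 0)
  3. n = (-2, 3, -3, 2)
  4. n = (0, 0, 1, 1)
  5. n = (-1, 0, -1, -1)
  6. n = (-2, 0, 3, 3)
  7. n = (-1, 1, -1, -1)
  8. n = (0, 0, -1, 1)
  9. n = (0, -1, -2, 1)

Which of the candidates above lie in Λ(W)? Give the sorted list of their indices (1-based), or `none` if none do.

4, 6

With ζ = e^{iπ/4} the internal vectors are ζ^0,ζ^3,ζ^6,ζ^9.
#1 (1, -1, 0, -1): internal (1.000000, -1.414214); octagon support 1.707107 vs apothem 1 → ∉ W
#2 (-1, 1, 0, 0): internal (-1.707107, 0.707107); octagon support 1.707107 vs apothem 1 → ∉ W
#3 (-2, 3, -3, 2): internal (-2.707107, 6.535534); octagon support 6.535534 vs apothem 1 → ∉ W
#4 (0, 0, 1, 1): internal (0.707107, -0.292893); octagon support 0.707107 vs apothem 1 → ∈ W
#5 (-1, 0, -1, -1): internal (-1.707107, 0.292893); octagon support 1.707107 vs apothem 1 → ∉ W
#6 (-2, 0, 3, 3): internal (0.121320, -0.878680); octagon support 0.878680 vs apothem 1 → ∈ W
#7 (-1, 1, -1, -1): internal (-2.414214, 1.000000); octagon support 2.414214 vs apothem 1 → ∉ W
#8 (0, 0, -1, 1): internal (0.707107, 1.707107); octagon support 1.707107 vs apothem 1 → ∉ W
#9 (0, -1, -2, 1): internal (1.414214, 2.000000); octagon support 2.414214 vs apothem 1 → ∉ W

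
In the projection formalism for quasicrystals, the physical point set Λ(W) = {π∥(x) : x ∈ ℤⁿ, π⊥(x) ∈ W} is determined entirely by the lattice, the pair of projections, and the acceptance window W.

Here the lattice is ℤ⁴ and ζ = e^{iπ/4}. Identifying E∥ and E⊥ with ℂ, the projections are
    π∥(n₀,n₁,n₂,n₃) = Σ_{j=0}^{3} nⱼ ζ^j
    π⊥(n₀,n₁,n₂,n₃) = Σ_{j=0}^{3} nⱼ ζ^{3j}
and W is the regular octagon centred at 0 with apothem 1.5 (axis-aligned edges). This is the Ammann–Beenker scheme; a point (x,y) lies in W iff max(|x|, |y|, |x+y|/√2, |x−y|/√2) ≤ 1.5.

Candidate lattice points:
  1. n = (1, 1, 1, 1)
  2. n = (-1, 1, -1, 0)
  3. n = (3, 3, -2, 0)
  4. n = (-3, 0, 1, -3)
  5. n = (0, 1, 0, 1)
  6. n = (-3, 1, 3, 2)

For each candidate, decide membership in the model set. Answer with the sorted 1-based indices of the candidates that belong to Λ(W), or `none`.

π⊥(n) = n₀ + n₁ζ³ + n₂ζ⁶ + n₃ζ⁹ where ζ = e^{iπ/4}.
#1 (1, 1, 1, 1): internal (1.00000, 0.41421); octagon support 1.00000 vs apothem 1.5 → ∈ W
#2 (-1, 1, -1, 0): internal (-1.70711, 1.70711); octagon support 2.41421 vs apothem 1.5 → ∉ W
#3 (3, 3, -2, 0): internal (0.87868, 4.12132); octagon support 4.12132 vs apothem 1.5 → ∉ W
#4 (-3, 0, 1, -3): internal (-5.12132, -3.12132); octagon support 5.82843 vs apothem 1.5 → ∉ W
#5 (0, 1, 0, 1): internal (0.00000, 1.41421); octagon support 1.41421 vs apothem 1.5 → ∈ W
#6 (-3, 1, 3, 2): internal (-2.29289, -0.87868); octagon support 2.29289 vs apothem 1.5 → ∉ W

1, 5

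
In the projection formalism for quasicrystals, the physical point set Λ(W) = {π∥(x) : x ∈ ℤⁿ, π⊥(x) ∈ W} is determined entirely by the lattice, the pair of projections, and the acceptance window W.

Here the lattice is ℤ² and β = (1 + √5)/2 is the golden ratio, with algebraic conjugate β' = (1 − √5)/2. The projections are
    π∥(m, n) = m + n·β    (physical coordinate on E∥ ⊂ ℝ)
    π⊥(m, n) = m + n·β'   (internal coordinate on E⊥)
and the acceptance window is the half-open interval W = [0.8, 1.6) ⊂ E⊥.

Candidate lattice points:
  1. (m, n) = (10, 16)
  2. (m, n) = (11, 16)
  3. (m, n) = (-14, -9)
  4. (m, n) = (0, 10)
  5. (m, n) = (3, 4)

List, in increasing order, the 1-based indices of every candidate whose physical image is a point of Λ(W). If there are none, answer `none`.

2

Numerically β ≈ 1.61803 and β' = −1/β ≈ -0.61803.
[1] lift (10,16): star map gives 0.11146; window check 0.8 ≤ 0.11146 < 1.6 is false → out
[2] lift (11,16): star map gives 1.11146; window check 0.8 ≤ 1.11146 < 1.6 is true → IN Λ
[3] lift (-14,-9): star map gives -8.43769; window check 0.8 ≤ -8.43769 < 1.6 is false → out
[4] lift (0,10): star map gives -6.18034; window check 0.8 ≤ -6.18034 < 1.6 is false → out
[5] lift (3,4): star map gives 0.52786; window check 0.8 ≤ 0.52786 < 1.6 is false → out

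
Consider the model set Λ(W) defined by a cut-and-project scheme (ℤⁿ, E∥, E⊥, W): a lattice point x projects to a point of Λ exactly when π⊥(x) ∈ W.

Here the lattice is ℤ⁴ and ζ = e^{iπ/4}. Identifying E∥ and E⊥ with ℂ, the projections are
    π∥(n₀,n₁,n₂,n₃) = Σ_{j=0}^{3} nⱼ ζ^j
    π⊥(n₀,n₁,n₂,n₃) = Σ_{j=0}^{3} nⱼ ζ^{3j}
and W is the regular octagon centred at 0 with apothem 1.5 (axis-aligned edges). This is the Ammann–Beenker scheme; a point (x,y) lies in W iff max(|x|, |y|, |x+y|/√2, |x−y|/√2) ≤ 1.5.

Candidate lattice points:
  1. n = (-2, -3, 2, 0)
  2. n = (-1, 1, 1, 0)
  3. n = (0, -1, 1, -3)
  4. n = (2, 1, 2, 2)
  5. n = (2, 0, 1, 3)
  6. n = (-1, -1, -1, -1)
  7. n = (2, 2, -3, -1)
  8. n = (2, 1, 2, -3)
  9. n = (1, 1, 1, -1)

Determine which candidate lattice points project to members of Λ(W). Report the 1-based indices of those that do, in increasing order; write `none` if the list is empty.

π⊥(n) = n₀ + n₁ζ³ + n₂ζ⁶ + n₃ζ⁹ where ζ = e^{iπ/4}.
#1 (-2, -3, 2, 0): internal (0.1213, -4.1213); octagon support 4.1213 vs apothem 1.5 → ∉ W
#2 (-1, 1, 1, 0): internal (-1.7071, -0.2929); octagon support 1.7071 vs apothem 1.5 → ∉ W
#3 (0, -1, 1, -3): internal (-1.4142, -3.8284); octagon support 3.8284 vs apothem 1.5 → ∉ W
#4 (2, 1, 2, 2): internal (2.7071, 0.1213); octagon support 2.7071 vs apothem 1.5 → ∉ W
#5 (2, 0, 1, 3): internal (4.1213, 1.1213); octagon support 4.1213 vs apothem 1.5 → ∉ W
#6 (-1, -1, -1, -1): internal (-1.0000, -0.4142); octagon support 1.0000 vs apothem 1.5 → ∈ W
#7 (2, 2, -3, -1): internal (-0.1213, 3.7071); octagon support 3.7071 vs apothem 1.5 → ∉ W
#8 (2, 1, 2, -3): internal (-0.8284, -3.4142); octagon support 3.4142 vs apothem 1.5 → ∉ W
#9 (1, 1, 1, -1): internal (-0.4142, -1.0000); octagon support 1.0000 vs apothem 1.5 → ∈ W

6, 9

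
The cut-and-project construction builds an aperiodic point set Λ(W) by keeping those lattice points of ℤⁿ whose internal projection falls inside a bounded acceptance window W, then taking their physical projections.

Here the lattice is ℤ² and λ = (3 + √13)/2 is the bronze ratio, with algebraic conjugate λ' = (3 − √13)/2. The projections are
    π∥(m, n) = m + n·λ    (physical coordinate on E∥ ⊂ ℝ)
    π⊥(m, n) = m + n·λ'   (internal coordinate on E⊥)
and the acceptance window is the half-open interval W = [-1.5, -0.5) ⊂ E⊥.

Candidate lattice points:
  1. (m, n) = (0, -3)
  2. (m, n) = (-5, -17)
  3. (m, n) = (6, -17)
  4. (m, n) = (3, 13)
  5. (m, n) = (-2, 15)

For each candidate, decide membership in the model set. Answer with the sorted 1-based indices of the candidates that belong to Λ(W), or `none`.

Numerically λ ≈ 3.302776 and λ' = −1/λ ≈ -0.302776.
candidate 1: (m,n)=(0,-3) → π∥ = 0-3·λ ≈ -9.908327, π⊥ = 0-3·λ' ≈ 0.908327 ∉ [-1.5, -0.5) ⇒ out
candidate 2: (m,n)=(-5,-17) → π∥ = -5-17·λ ≈ -61.147186, π⊥ = -5-17·λ' ≈ 0.147186 ∉ [-1.5, -0.5) ⇒ out
candidate 3: (m,n)=(6,-17) → π∥ = 6-17·λ ≈ -50.147186, π⊥ = 6-17·λ' ≈ 11.147186 ∉ [-1.5, -0.5) ⇒ out
candidate 4: (m,n)=(3,13) → π∥ = 3+13·λ ≈ 45.936083, π⊥ = 3+13·λ' ≈ -0.936083 ∈ [-1.5, -0.5) ⇒ IN Λ
candidate 5: (m,n)=(-2,15) → π∥ = -2+15·λ ≈ 47.541635, π⊥ = -2+15·λ' ≈ -6.541635 ∉ [-1.5, -0.5) ⇒ out

4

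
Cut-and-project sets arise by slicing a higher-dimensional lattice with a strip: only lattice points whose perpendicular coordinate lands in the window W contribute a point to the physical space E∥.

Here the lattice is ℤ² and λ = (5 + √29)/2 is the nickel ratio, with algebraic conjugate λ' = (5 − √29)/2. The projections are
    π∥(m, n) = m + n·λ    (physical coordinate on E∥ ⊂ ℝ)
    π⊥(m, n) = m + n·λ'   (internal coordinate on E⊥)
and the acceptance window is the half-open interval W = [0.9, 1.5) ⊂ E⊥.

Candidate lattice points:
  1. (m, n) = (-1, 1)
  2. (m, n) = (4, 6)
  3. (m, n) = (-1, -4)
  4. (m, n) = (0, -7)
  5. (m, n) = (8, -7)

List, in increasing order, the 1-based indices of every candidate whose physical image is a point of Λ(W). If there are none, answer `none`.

4

Numerically λ ≈ 5.19258 and λ' = −1/λ ≈ -0.19258.
candidate 1: (m,n)=(-1,1) → π∥ = -1+1·λ ≈ 4.19258, π⊥ = -1+1·λ' ≈ -1.19258 ∉ [0.9, 1.5) ⇒ out
candidate 2: (m,n)=(4,6) → π∥ = 4+6·λ ≈ 35.15549, π⊥ = 4+6·λ' ≈ 2.84451 ∉ [0.9, 1.5) ⇒ out
candidate 3: (m,n)=(-1,-4) → π∥ = -1-4·λ ≈ -21.77033, π⊥ = -1-4·λ' ≈ -0.22967 ∉ [0.9, 1.5) ⇒ out
candidate 4: (m,n)=(0,-7) → π∥ = 0-7·λ ≈ -36.34808, π⊥ = 0-7·λ' ≈ 1.34808 ∈ [0.9, 1.5) ⇒ IN Λ
candidate 5: (m,n)=(8,-7) → π∥ = 8-7·λ ≈ -28.34808, π⊥ = 8-7·λ' ≈ 9.34808 ∉ [0.9, 1.5) ⇒ out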